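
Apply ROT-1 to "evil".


Word: "evil"
Shift: 1
Each letter → (letter + shift) mod 26:
  'e' (4) + 1 = 5 → 'f'
  'v' (21) + 1 = 22 → 'w'
  'i' (8) + 1 = 9 → 'j'
  'l' (11) + 1 = 12 → 'm'
Result = "fwjm"


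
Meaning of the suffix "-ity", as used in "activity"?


Suffix: -ity
Example: activity (active + -ity, with a spelling change)
Meaning = quality of


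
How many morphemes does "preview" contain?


Word: "preview"
Morphemes: pre- / view
Each morpheme carries meaning
= 2 morphemes


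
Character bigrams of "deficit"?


Word: "deficit" (length 7)
Number of bigrams = 7 - 2 + 1 = 6
  Position 0: "de"
  Position 1: "ef"
  Position 2: "fi"
  Position 3: "ic"
  Position 4: "ci"
  Position 5: "it"
Bigrams = "de", "ef", "fi", "ic", "ci", "it"


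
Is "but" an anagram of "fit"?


Word 1: "fit" → sorted: fit
Word 2: "but" → sorted: btu
Same letters? fit != btu
Anagram = No


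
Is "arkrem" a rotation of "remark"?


Word: "remark", Candidate: "arkrem"
Method: check if candidate is substring of word+word
"remarkremark" contains "arkrem"? Yes
Is rotation = Yes


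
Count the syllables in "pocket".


Word: "pocket"
Syllable breakdown: pock-et
Counting: 2 parts
= 2 syllables


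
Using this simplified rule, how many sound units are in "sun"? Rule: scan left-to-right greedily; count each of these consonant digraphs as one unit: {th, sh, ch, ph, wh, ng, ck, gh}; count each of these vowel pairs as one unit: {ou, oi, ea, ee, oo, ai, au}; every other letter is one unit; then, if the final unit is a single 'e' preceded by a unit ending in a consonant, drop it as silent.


Word: "sun" (3 letters)
Left-to-right scan:
  1. 's' (letter)
  2. 'u' (letter)
  3. 'n' (letter)
Units from scan: 3
Sound units = 3 units


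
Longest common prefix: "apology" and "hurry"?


Word 1: "apology"
Word 2: "hurry"
Comparing from start:
  Pos 0: 'a' != 'h' (stop)
LCP = "" (length 0)


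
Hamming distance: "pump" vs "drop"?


Comparing character by character (same length = 4):
  Pos 0: 'p' vs 'd' !=
  Pos 1: 'u' vs 'r' !=
  Pos 2: 'm' vs 'o' !=
  Pos 3: 'p' vs 'p' =
Hamming distance = 3


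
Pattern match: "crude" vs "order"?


Pattern of "crude": [0, 1, 2, 3, 4]
Pattern of "order": [0, 1, 2, 3, 1]
Patterns do not match
Same pattern = No


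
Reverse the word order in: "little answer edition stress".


Original: "little answer edition stress"
Words (1..n): little | answer | edition | stress
Reversed (n..1): stress | edition | answer | little
Result = "stress edition answer little"


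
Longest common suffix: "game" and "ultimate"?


Word 1: "game"
Word 2: "ultimate"
Comparing from end:
  Pos -1: 'e' == 'e'
  Pos -2: 'm' != 't' (stop)
LCS = "e" (length 1)


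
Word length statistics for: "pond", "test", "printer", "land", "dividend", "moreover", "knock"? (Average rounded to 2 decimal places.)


Lengths: "pond"=4, "test"=4, "printer"=7, "land"=4, "dividend"=8, "moreover"=8, "knock"=5
Sum = 40, Count = 7
Average = 40/7 = 5.71
= avg=5.71, min=4, max=8


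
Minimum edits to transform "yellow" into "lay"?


Word 1: "yellow" (length 6)
Word 2: "lay" (length 3)
One optimal edit sequence (insert/delete/substitute each cost 1):
  1. delete 'y'  (+1)
  2. delete 'e'  (+1)
  3. delete 'l'  (+1)
  4. keep 'l'
  5. substitute 'o' -> 'a'  (+1)
  6. substitute 'w' -> 'y'  (+1)
Total edit operations: 5
Edit distance = 5


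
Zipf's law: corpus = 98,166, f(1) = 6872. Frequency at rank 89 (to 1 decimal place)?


Zipf's law: f(r) = f(1) / r
f(1) = 6872
f(89) = 6872 / 89
= 77.2 occurrences


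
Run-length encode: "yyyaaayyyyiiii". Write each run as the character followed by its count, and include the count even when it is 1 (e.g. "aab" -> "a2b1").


String: "yyyaaayyyyiiii"
Scanning for consecutive runs:
  'y' x 3
  'a' x 3
  'y' x 4
  'i' x 4
RLE = "y3a3y4i4"


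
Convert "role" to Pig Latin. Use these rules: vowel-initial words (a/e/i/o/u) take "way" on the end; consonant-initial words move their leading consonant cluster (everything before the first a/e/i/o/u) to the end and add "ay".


Word: "role"
Starts with consonant(s) → move to end, add 'ay'
Consonant cluster: "r"
Pig Latin = "oleray"


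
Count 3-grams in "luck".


Word: "luck" (length 4)
Number of 3-grams = length - 3 + 1 = 4 - 3 + 1
= 2


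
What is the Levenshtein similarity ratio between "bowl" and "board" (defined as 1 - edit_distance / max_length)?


Word 1: "bowl" (length 4)
Word 2: "board" (length 5)
One optimal edit sequence:
  1. keep 'b'
  2. keep 'o'
  3. insert 'a'  (+1)
  4. substitute 'w' -> 'r'  (+1)
  5. substitute 'l' -> 'd'  (+1)
Edit distance = 3
Max length = max(4, 5) = 5
Similarity = 1 - 3/5
= 0.4000


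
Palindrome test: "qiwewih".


Word: "qiwewih"
Reversed: "hiwewiq"
Forward == Backward? qiwewih != hiwewiq
Palindrome = No


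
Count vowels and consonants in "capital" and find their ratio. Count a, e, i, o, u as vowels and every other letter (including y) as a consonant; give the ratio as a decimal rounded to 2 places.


Word: "capital"
Vowels (a,e,i,o,u): 3
Consonants: 4
Ratio = 3/4
= 0.75


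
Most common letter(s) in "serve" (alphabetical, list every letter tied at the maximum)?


Word: "serve"
Letter counts:
  'e': 2
  'r': 1
  's': 1
  'v': 1
Maximum count = 2
Most frequent = 'e' (2 times each)


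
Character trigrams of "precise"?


Word: "precise" (length 7)
Number of trigrams = 7 - 3 + 1 = 5
  Position 0: "pre"
  Position 1: "rec"
  Position 2: "eci"
  Position 3: "cis"
  Position 4: "ise"
Trigrams = "pre", "rec", "eci", "cis", "ise"


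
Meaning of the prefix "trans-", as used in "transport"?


Prefix: trans-
Example: transport (trans- + port)
Meaning = across


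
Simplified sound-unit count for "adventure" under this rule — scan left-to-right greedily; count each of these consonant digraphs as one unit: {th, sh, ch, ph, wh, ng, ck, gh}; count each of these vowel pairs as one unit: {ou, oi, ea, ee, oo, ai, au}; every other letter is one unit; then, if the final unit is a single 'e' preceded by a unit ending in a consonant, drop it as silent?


Word: "adventure" (9 letters)
Left-to-right scan:
  (1) 'a' (letter)
  (2) 'd' (letter)
  (3) 'v' (letter)
  (4) 'e' (letter)
  (5) 'n' (letter)
  (6) 't' (letter)
  (7) 'u' (letter)
  (8) 'r' (letter)
  (9) 'e' (letter)
Units from scan: 9
Final unit is 'e' after a consonant -> drop as silent (-1)
Sound units = 8 units


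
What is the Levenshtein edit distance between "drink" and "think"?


Word 1: "drink" (length 5)
Word 2: "think" (length 5)
One optimal edit sequence (insert/delete/substitute each cost 1):
  1. substitute 'd' -> 't'  (+1)
  2. substitute 'r' -> 'h'  (+1)
  3. keep 'i'
  4. keep 'n'
  5. keep 'k'
Total edit operations: 2
Edit distance = 2


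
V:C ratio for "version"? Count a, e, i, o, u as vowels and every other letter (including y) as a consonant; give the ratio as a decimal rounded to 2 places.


Word: "version"
Vowels (a,e,i,o,u): 3
Consonants: 4
Ratio = 3/4
= 0.75


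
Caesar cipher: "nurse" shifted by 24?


Word: "nurse"
Shift: 24
Each letter → (letter + shift) mod 26:
  'n' (13) + 24 = 11 → 'l'
  'u' (20) + 24 = 18 → 's'
  'r' (17) + 24 = 15 → 'p'
  's' (18) + 24 = 16 → 'q'
  'e' (4) + 24 = 2 → 'c'
Result = "lspqc"


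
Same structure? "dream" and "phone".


Pattern of "dream": [0, 1, 2, 3, 4]
Pattern of "phone": [0, 1, 2, 3, 4]
Patterns match
Same pattern = Yes


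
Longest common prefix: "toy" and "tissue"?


Word 1: "toy"
Word 2: "tissue"
Comparing from start:
  Pos 0: 't' == 't'
  Pos 1: 'o' != 'i' (stop)
LCP = "t" (length 1)


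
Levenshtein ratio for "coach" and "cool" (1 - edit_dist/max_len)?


Word 1: "coach" (length 5)
Word 2: "cool" (length 4)
One optimal edit sequence:
  1. keep 'c'
  2. keep 'o'
  3. delete 'a'  (+1)
  4. substitute 'c' -> 'o'  (+1)
  5. substitute 'h' -> 'l'  (+1)
Edit distance = 3
Max length = max(5, 4) = 5
Similarity = 1 - 3/5
= 0.4000


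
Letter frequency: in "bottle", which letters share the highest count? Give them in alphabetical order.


Word: "bottle"
Letter counts:
  'b': 1
  'e': 1
  'l': 1
  'o': 1
  't': 2
Maximum count = 2
Most frequent = 't' (2 times each)


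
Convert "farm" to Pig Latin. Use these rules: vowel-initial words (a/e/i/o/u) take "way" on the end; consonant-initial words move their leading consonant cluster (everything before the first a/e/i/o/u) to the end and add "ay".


Word: "farm"
Starts with consonant(s) → move to end, add 'ay'
Consonant cluster: "f"
Pig Latin = "armfay"


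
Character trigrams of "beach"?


Word: "beach" (length 5)
Number of trigrams = 5 - 3 + 1 = 3
  Position 0: "bea"
  Position 1: "eac"
  Position 2: "ach"
Trigrams = "bea", "eac", "ach"


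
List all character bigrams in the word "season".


Word: "season" (length 6)
Number of bigrams = 6 - 2 + 1 = 5
  Position 0: "se"
  Position 1: "ea"
  Position 2: "as"
  Position 3: "so"
  Position 4: "on"
Bigrams = "se", "ea", "as", "so", "on"


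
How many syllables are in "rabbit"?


Word: "rabbit"
Syllable breakdown: rab-bit
Counting: 2 parts
= 2 syllables


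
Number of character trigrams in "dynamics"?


Word: "dynamics" (length 8)
Number of 3-grams = length - 3 + 1 = 8 - 3 + 1
= 6


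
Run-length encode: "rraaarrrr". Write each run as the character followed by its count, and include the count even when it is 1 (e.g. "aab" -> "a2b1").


String: "rraaarrrr"
Scanning for consecutive runs:
  'r' x 2
  'a' x 3
  'r' x 4
RLE = "r2a3r4"


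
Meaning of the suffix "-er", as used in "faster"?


Suffix: -er
As in: faster -> fast + -er
Meaning = one who / more


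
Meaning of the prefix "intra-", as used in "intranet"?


Prefix: intra-
Example: intranet = intra- + net
Meaning = within


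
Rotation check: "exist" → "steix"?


Word: "exist", Candidate: "steix"
Method: check if candidate is substring of word+word
"existexist" contains "steix"? No
Is rotation = No


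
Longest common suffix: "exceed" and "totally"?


Word 1: "exceed"
Word 2: "totally"
Comparing from end:
  Pos -1: 'd' != 'y' (stop)
LCS = "" (length 0)


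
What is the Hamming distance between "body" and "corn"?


Comparing character by character (same length = 4):
  Pos 0: 'b' vs 'c' !=
  Pos 1: 'o' vs 'o' =
  Pos 2: 'd' vs 'r' !=
  Pos 3: 'y' vs 'n' !=
Hamming distance = 3


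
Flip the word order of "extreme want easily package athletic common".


Original: "extreme want easily package athletic common"
Words (1..n): extreme | want | easily | package | athletic | common
Reversed (n..1): common | athletic | package | easily | want | extreme
Result = "common athletic package easily want extreme"


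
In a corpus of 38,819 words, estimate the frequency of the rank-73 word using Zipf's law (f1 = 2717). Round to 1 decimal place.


Zipf's law: f(r) = f(1) / r
f(1) = 2717
f(73) = 2717 / 73
= 37.2 occurrences


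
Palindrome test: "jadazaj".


Word: "jadazaj"
Reversed: "jazadaj"
Forward == Backward? jadazaj != jazadaj
Palindrome = No


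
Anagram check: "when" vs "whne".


Word 1: "when" → sorted: ehnw
Word 2: "whne" → sorted: ehnw
Same letters? ehnw == ehnw
Anagram = Yes


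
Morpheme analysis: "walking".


Word: "walking"
Morphemes: walk | -ing
Each morpheme carries meaning
= 2 morphemes


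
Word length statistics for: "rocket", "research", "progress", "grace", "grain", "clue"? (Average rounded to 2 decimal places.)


Lengths: "rocket"=6, "research"=8, "progress"=8, "grace"=5, "grain"=5, "clue"=4
Sum = 36, Count = 6
Average = 36/6 = 6.00
= avg=6.00, min=4, max=8


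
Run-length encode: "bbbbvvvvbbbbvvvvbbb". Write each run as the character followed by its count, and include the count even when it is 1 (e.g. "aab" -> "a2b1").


String: "bbbbvvvvbbbbvvvvbbb"
Scanning for consecutive runs:
  'b' x 4
  'v' x 4
  'b' x 4
  'v' x 4
  'b' x 3
RLE = "b4v4b4v4b3"


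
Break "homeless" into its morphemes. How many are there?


Word: "homeless"
Morphemes: home + -less
Each morpheme carries meaning
= 2 morphemes


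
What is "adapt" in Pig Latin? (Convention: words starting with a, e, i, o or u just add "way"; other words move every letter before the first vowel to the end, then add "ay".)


Word: "adapt"
Starts with vowel → add 'way'
Pig Latin = "adaptway"


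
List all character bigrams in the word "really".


Word: "really" (length 6)
Number of bigrams = 6 - 2 + 1 = 5
  Position 0: "re"
  Position 1: "ea"
  Position 2: "al"
  Position 3: "ll"
  Position 4: "ly"
Bigrams = "re", "ea", "al", "ll", "ly"


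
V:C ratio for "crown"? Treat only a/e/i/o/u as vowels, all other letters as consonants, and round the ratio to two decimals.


Word: "crown"
Vowels (a,e,i,o,u): 1
Consonants: 4
Ratio = 1/4
= 0.25


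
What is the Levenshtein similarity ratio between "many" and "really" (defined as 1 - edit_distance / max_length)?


Word 1: "many" (length 4)
Word 2: "really" (length 6)
One optimal edit sequence:
  1. insert 'r'  (+1)
  2. substitute 'm' -> 'e'  (+1)
  3. keep 'a'
  4. insert 'l'  (+1)
  5. substitute 'n' -> 'l'  (+1)
  6. keep 'y'
Edit distance = 4
Max length = max(4, 6) = 6
Similarity = 1 - 4/6
= 0.3333


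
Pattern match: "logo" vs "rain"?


Pattern of "logo": [0, 1, 2, 1]
Pattern of "rain": [0, 1, 2, 3]
Patterns do not match
Same pattern = No


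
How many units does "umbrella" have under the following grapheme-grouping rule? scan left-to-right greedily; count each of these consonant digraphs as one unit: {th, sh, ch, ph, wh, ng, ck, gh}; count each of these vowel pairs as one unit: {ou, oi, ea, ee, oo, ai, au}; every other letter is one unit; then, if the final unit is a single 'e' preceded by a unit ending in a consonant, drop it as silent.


Word: "umbrella" (8 letters)
Left-to-right scan:
  1. 'u' (letter)
  2. 'm' (letter)
  3. 'b' (letter)
  4. 'r' (letter)
  5. 'e' (letter)
  6. 'l' (letter)
  7. 'l' (letter)
  8. 'a' (letter)
Units from scan: 8
Sound units = 8 units


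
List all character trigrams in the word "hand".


Word: "hand" (length 4)
Number of trigrams = 4 - 3 + 1 = 2
  Position 0: "han"
  Position 1: "and"
Trigrams = "han", "and"


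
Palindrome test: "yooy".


Word: "yooy"
Reversed: "yooy"
Forward == Backward? yooy == yooy
Palindrome = Yes


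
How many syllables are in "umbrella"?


Word: "umbrella"
Syllable breakdown: um · brel · la
Counting: 3 parts
= 3 syllables


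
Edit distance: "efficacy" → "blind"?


Word 1: "efficacy" (length 8)
Word 2: "blind" (length 5)
One optimal edit sequence (insert/delete/substitute each cost 1):
  1. delete 'e'  (+1)
  2. substitute 'f' -> 'b'  (+1)
  3. substitute 'f' -> 'l'  (+1)
  4. keep 'i'
  5. delete 'c'  (+1)
  6. delete 'a'  (+1)
  7. substitute 'c' -> 'n'  (+1)
  8. substitute 'y' -> 'd'  (+1)
Total edit operations: 7
Edit distance = 7


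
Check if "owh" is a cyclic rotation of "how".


Word: "how", Candidate: "owh"
Method: check if candidate is substring of word+word
"howhow" contains "owh"? Yes
Is rotation = Yes


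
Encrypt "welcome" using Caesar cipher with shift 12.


Word: "welcome"
Shift: 12
Each letter → (letter + shift) mod 26:
  'w' (22) + 12 = 8 → 'i'
  'e' (4) + 12 = 16 → 'q'
  'l' (11) + 12 = 23 → 'x'
  'c' (2) + 12 = 14 → 'o'
  'o' (14) + 12 = 0 → 'a'
  'm' (12) + 12 = 24 → 'y'
  'e' (4) + 12 = 16 → 'q'
Result = "iqxoayq"


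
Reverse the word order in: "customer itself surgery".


Original: "customer itself surgery"
Words (1..n): customer | itself | surgery
Reversed (n..1): surgery | itself | customer
Result = "surgery itself customer"


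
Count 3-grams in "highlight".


Word: "highlight" (length 9)
Number of 3-grams = length - 3 + 1 = 9 - 3 + 1
= 7


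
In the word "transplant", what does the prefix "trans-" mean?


Prefix: trans-
Example: transplant (trans- + plant)
Meaning = across


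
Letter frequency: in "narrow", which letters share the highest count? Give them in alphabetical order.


Word: "narrow"
Letter counts:
  'a': 1
  'n': 1
  'o': 1
  'r': 2
  'w': 1
Maximum count = 2
Most frequent = 'r' (2 times each)


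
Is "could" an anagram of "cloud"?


Word 1: "cloud" → sorted: cdlou
Word 2: "could" → sorted: cdlou
Same letters? cdlou == cdlou
Anagram = Yes


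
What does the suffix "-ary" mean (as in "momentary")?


Suffix: -ary
Example: momentary = moment + -ary
Meaning = relating to


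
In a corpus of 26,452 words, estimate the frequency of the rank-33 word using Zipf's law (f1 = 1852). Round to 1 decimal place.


Zipf's law: f(r) = f(1) / r
f(1) = 1852
f(33) = 1852 / 33
= 56.1 occurrences


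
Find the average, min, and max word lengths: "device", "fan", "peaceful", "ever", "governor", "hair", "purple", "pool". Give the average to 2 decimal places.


Lengths: "device"=6, "fan"=3, "peaceful"=8, "ever"=4, "governor"=8, "hair"=4, "purple"=6, "pool"=4
Sum = 43, Count = 8
Average = 43/8 = 5.38
= avg=5.38, min=3, max=8


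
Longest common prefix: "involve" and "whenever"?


Word 1: "involve"
Word 2: "whenever"
Comparing from start:
  Pos 0: 'i' != 'w' (stop)
LCP = "" (length 0)


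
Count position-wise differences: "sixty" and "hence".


Comparing character by character (same length = 5):
  Pos 0: 's' vs 'h' !=
  Pos 1: 'i' vs 'e' !=
  Pos 2: 'x' vs 'n' !=
  Pos 3: 't' vs 'c' !=
  Pos 4: 'y' vs 'e' !=
Hamming distance = 5


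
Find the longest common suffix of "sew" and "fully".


Word 1: "sew"
Word 2: "fully"
Comparing from end:
  Pos -1: 'w' != 'y' (stop)
LCS = "" (length 0)


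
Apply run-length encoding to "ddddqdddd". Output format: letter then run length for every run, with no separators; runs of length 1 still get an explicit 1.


String: "ddddqdddd"
Scanning for consecutive runs:
  'd' x 4
  'q' x 1
  'd' x 4
RLE = "d4q1d4"


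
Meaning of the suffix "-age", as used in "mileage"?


Suffix: -age
Example: mileage = mile + -age
Meaning = result / collection


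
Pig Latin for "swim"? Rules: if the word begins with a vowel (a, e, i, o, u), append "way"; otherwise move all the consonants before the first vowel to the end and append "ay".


Word: "swim"
Starts with consonant(s) → move to end, add 'ay'
Consonant cluster: "sw"
Pig Latin = "imsway"


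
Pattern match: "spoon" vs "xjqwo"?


Pattern of "spoon": [0, 1, 2, 2, 3]
Pattern of "xjqwo": [0, 1, 2, 3, 4]
Patterns do not match
Same pattern = No


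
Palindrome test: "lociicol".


Word: "lociicol"
Reversed: "lociicol"
Forward == Backward? lociicol == lociicol
Palindrome = Yes


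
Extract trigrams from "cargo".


Word: "cargo" (length 5)
Number of trigrams = 5 - 3 + 1 = 3
  Position 0: "car"
  Position 1: "arg"
  Position 2: "rgo"
Trigrams = "car", "arg", "rgo"


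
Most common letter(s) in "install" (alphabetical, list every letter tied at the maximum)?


Word: "install"
Letter counts:
  'a': 1
  'i': 1
  'l': 2
  'n': 1
  's': 1
  't': 1
Maximum count = 2
Most frequent = 'l' (2 times each)


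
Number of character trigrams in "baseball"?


Word: "baseball" (length 8)
Number of 3-grams = length - 3 + 1 = 8 - 3 + 1
= 6


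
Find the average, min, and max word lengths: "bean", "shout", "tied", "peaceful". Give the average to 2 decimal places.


Lengths: "bean"=4, "shout"=5, "tied"=4, "peaceful"=8
Sum = 21, Count = 4
Average = 21/4 = 5.25
= avg=5.25, min=4, max=8


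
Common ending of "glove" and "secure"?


Word 1: "glove"
Word 2: "secure"
Comparing from end:
  Pos -1: 'e' == 'e'
  Pos -2: 'v' != 'r' (stop)
LCS = "e" (length 1)


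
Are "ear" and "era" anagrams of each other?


Word 1: "ear" → sorted: aer
Word 2: "era" → sorted: aer
Same letters? aer == aer
Anagram = Yes


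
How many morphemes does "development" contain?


Word: "development"
Morphemes: develop / -ment
Each morpheme carries meaning
= 2 morphemes


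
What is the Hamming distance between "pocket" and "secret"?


Comparing character by character (same length = 6):
  Pos 0: 'p' vs 's' !=
  Pos 1: 'o' vs 'e' !=
  Pos 2: 'c' vs 'c' =
  Pos 3: 'k' vs 'r' !=
  Pos 4: 'e' vs 'e' =
  Pos 5: 't' vs 't' =
Hamming distance = 3


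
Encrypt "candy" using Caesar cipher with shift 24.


Word: "candy"
Shift: 24
Each letter → (letter + shift) mod 26:
  'c' (2) + 24 = 0 → 'a'
  'a' (0) + 24 = 24 → 'y'
  'n' (13) + 24 = 11 → 'l'
  'd' (3) + 24 = 1 → 'b'
  'y' (24) + 24 = 22 → 'w'
Result = "aylbw"


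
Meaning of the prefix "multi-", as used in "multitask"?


Prefix: multi-
Example: multitask (multi- + task)
Meaning = many


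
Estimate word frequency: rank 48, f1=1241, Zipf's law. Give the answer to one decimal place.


Zipf's law: f(r) = f(1) / r
f(1) = 1241
f(48) = 1241 / 48
= 25.9 occurrences


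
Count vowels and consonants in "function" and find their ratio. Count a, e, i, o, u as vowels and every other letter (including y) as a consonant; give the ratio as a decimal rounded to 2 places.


Word: "function"
Vowels (a,e,i,o,u): 3
Consonants: 5
Ratio = 3/5
= 0.60


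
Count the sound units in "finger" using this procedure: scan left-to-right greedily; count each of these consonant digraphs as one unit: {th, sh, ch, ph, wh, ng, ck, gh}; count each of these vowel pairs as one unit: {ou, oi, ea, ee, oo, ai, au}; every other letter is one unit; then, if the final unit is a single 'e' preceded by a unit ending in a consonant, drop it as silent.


Word: "finger" (6 letters)
Left-to-right scan:
  [1] 'f' (letter)
  [2] 'i' (letter)
  [3] 'ng' (digraph)
  [4] 'e' (letter)
  [5] 'r' (letter)
Units from scan: 5
Sound units = 5 units


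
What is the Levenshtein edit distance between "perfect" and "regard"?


Word 1: "perfect" (length 7)
Word 2: "regard" (length 6)
One optimal edit sequence (insert/delete/substitute each cost 1):
  1. substitute 'p' -> 'r'  (+1)
  2. keep 'e'
  3. delete 'r'  (+1)
  4. substitute 'f' -> 'g'  (+1)
  5. substitute 'e' -> 'a'  (+1)
  6. substitute 'c' -> 'r'  (+1)
  7. substitute 't' -> 'd'  (+1)
Total edit operations: 6
Edit distance = 6


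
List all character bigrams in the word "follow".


Word: "follow" (length 6)
Number of bigrams = 6 - 2 + 1 = 5
  Position 0: "fo"
  Position 1: "ol"
  Position 2: "ll"
  Position 3: "lo"
  Position 4: "ow"
Bigrams = "fo", "ol", "ll", "lo", "ow"


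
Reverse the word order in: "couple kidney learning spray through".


Original: "couple kidney learning spray through"
Words (1..n): couple | kidney | learning | spray | through
Reversed (n..1): through | spray | learning | kidney | couple
Result = "through spray learning kidney couple"


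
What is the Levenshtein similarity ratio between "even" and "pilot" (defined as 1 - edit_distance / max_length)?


Word 1: "even" (length 4)
Word 2: "pilot" (length 5)
One optimal edit sequence:
  1. insert 'p'  (+1)
  2. substitute 'e' -> 'i'  (+1)
  3. substitute 'v' -> 'l'  (+1)
  4. substitute 'e' -> 'o'  (+1)
  5. substitute 'n' -> 't'  (+1)
Edit distance = 5
Max length = max(4, 5) = 5
Similarity = 1 - 5/5
= 0.0000


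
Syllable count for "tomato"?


Word: "tomato"
Syllable breakdown: to | ma | to
Counting: 3 parts
= 3 syllables


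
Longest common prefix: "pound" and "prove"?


Word 1: "pound"
Word 2: "prove"
Comparing from start:
  Pos 0: 'p' == 'p'
  Pos 1: 'o' != 'r' (stop)
LCP = "p" (length 1)


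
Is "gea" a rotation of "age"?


Word: "age", Candidate: "gea"
Method: check if candidate is substring of word+word
"ageage" contains "gea"? Yes
Is rotation = Yes


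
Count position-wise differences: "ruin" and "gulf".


Comparing character by character (same length = 4):
  Pos 0: 'r' vs 'g' !=
  Pos 1: 'u' vs 'u' =
  Pos 2: 'i' vs 'l' !=
  Pos 3: 'n' vs 'f' !=
Hamming distance = 3


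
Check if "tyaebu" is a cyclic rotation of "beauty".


Word: "beauty", Candidate: "tyaebu"
Method: check if candidate is substring of word+word
"beautybeauty" contains "tyaebu"? No
Is rotation = No


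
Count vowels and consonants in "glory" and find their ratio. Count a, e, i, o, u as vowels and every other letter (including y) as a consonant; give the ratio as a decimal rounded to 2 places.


Word: "glory"
Vowels (a,e,i,o,u): 1
Consonants: 4
Ratio = 1/4
= 0.25


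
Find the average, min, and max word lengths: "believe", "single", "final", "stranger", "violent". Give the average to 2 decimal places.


Lengths: "believe"=7, "single"=6, "final"=5, "stranger"=8, "violent"=7
Sum = 33, Count = 5
Average = 33/5 = 6.60
= avg=6.60, min=5, max=8


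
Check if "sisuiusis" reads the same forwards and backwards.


Word: "sisuiusis"
Reversed: "sisuiusis"
Forward == Backward? sisuiusis == sisuiusis
Palindrome = Yes


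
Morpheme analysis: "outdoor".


Word: "outdoor"
Morphemes: out- | door
Each morpheme carries meaning
= 2 morphemes


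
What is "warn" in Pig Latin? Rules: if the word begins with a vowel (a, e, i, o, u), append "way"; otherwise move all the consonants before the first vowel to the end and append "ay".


Word: "warn"
Starts with consonant(s) → move to end, add 'ay'
Consonant cluster: "w"
Pig Latin = "arnway"


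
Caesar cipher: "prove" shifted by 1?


Word: "prove"
Shift: 1
Each letter → (letter + shift) mod 26:
  'p' (15) + 1 = 16 → 'q'
  'r' (17) + 1 = 18 → 's'
  'o' (14) + 1 = 15 → 'p'
  'v' (21) + 1 = 22 → 'w'
  'e' (4) + 1 = 5 → 'f'
Result = "qspwf"


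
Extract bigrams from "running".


Word: "running" (length 7)
Number of bigrams = 7 - 2 + 1 = 6
  Position 0: "ru"
  Position 1: "un"
  Position 2: "nn"
  Position 3: "ni"
  Position 4: "in"
  Position 5: "ng"
Bigrams = "ru", "un", "nn", "ni", "in", "ng"


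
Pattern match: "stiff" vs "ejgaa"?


Pattern of "stiff": [0, 1, 2, 3, 3]
Pattern of "ejgaa": [0, 1, 2, 3, 3]
Patterns match
Same pattern = Yes


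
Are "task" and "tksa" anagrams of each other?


Word 1: "task" → sorted: akst
Word 2: "tksa" → sorted: akst
Same letters? akst == akst
Anagram = Yes


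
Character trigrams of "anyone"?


Word: "anyone" (length 6)
Number of trigrams = 6 - 3 + 1 = 4
  Position 0: "any"
  Position 1: "nyo"
  Position 2: "yon"
  Position 3: "one"
Trigrams = "any", "nyo", "yon", "one"


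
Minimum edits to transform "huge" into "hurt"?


Word 1: "huge" (length 4)
Word 2: "hurt" (length 4)
One optimal edit sequence (insert/delete/substitute each cost 1):
  1. keep 'h'
  2. keep 'u'
  3. substitute 'g' -> 'r'  (+1)
  4. substitute 'e' -> 't'  (+1)
Total edit operations: 2
Edit distance = 2


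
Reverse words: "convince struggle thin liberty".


Original: "convince struggle thin liberty"
Words (1..n): convince | struggle | thin | liberty
Reversed (n..1): liberty | thin | struggle | convince
Result = "liberty thin struggle convince"


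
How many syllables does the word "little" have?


Word: "little"
Syllable breakdown: lit · tle
Counting: 2 parts
= 2 syllables


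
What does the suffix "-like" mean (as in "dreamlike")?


Suffix: -like
Example: dreamlike (dream + -like)
Meaning = resembling


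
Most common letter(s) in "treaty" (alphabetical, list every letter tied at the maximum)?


Word: "treaty"
Letter counts:
  'a': 1
  'e': 1
  'r': 1
  't': 2
  'y': 1
Maximum count = 2
Most frequent = 't' (2 times each)


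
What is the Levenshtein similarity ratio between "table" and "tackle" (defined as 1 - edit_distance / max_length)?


Word 1: "table" (length 5)
Word 2: "tackle" (length 6)
One optimal edit sequence:
  1. keep 't'
  2. keep 'a'
  3. insert 'c'  (+1)
  4. substitute 'b' -> 'k'  (+1)
  5. keep 'l'
  6. keep 'e'
Edit distance = 2
Max length = max(5, 6) = 6
Similarity = 1 - 2/6
= 0.6667


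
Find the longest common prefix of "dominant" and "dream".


Word 1: "dominant"
Word 2: "dream"
Comparing from start:
  Pos 0: 'd' == 'd'
  Pos 1: 'o' != 'r' (stop)
LCP = "d" (length 1)


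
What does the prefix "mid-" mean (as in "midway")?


Prefix: mid-
Example: midway = mid- + way
Meaning = middle


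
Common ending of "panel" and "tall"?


Word 1: "panel"
Word 2: "tall"
Comparing from end:
  Pos -1: 'l' == 'l'
  Pos -2: 'e' != 'l' (stop)
LCS = "l" (length 1)


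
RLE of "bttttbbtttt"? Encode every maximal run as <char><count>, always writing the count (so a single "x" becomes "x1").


String: "bttttbbtttt"
Scanning for consecutive runs:
  'b' x 1
  't' x 4
  'b' x 2
  't' x 4
RLE = "b1t4b2t4"


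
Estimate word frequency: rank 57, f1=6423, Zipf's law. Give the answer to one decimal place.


Zipf's law: f(r) = f(1) / r
f(1) = 6423
f(57) = 6423 / 57
= 112.7 occurrences


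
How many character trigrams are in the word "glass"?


Word: "glass" (length 5)
Number of 3-grams = length - 3 + 1 = 5 - 3 + 1
= 3


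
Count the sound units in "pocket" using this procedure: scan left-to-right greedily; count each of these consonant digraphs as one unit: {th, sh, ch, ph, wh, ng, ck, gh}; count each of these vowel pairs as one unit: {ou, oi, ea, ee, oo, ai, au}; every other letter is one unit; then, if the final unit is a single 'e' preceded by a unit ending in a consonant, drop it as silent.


Word: "pocket" (6 letters)
Left-to-right scan:
  1. 'p' (letter)
  2. 'o' (letter)
  3. 'ck' (digraph)
  4. 'e' (letter)
  5. 't' (letter)
Units from scan: 5
Sound units = 5 units


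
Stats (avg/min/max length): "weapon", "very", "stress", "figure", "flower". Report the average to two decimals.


Lengths: "weapon"=6, "very"=4, "stress"=6, "figure"=6, "flower"=6
Sum = 28, Count = 5
Average = 28/5 = 5.60
= avg=5.60, min=4, max=6


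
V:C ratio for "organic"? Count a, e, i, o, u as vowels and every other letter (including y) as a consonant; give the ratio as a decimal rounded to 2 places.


Word: "organic"
Vowels (a,e,i,o,u): 3
Consonants: 4
Ratio = 3/4
= 0.75


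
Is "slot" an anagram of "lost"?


Word 1: "lost" → sorted: lost
Word 2: "slot" → sorted: lost
Same letters? lost == lost
Anagram = Yes


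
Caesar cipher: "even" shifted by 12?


Word: "even"
Shift: 12
Each letter → (letter + shift) mod 26:
  'e' (4) + 12 = 16 → 'q'
  'v' (21) + 12 = 7 → 'h'
  'e' (4) + 12 = 16 → 'q'
  'n' (13) + 12 = 25 → 'z'
Result = "qhqz"


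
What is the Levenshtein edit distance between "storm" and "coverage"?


Word 1: "storm" (length 5)
Word 2: "coverage" (length 8)
One optimal edit sequence (insert/delete/substitute each cost 1):
  1. insert 'c'  (+1)
  2. substitute 's' -> 'o'  (+1)
  3. substitute 't' -> 'v'  (+1)
  4. substitute 'o' -> 'e'  (+1)
  5. keep 'r'
  6. insert 'a'  (+1)
  7. insert 'g'  (+1)
  8. substitute 'm' -> 'e'  (+1)
Total edit operations: 7
Edit distance = 7


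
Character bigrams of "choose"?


Word: "choose" (length 6)
Number of bigrams = 6 - 2 + 1 = 5
  Position 0: "ch"
  Position 1: "ho"
  Position 2: "oo"
  Position 3: "os"
  Position 4: "se"
Bigrams = "ch", "ho", "oo", "os", "se"


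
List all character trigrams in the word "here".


Word: "here" (length 4)
Number of trigrams = 4 - 3 + 1 = 2
  Position 0: "her"
  Position 1: "ere"
Trigrams = "her", "ere"


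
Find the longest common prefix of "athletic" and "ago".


Word 1: "athletic"
Word 2: "ago"
Comparing from start:
  Pos 0: 'a' == 'a'
  Pos 1: 't' != 'g' (stop)
LCP = "a" (length 1)


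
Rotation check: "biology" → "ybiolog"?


Word: "biology", Candidate: "ybiolog"
Method: check if candidate is substring of word+word
"biologybiology" contains "ybiolog"? Yes
Is rotation = Yes


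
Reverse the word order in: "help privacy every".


Original: "help privacy every"
Words (1..n): help | privacy | every
Reversed (n..1): every | privacy | help
Result = "every privacy help"


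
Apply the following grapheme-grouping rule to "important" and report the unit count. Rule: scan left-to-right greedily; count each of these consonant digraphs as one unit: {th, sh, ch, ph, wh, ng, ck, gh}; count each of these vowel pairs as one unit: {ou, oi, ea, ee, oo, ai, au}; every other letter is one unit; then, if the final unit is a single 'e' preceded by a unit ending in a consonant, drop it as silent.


Word: "important" (9 letters)
Left-to-right scan:
  [1] 'i' (letter)
  [2] 'm' (letter)
  [3] 'p' (letter)
  [4] 'o' (letter)
  [5] 'r' (letter)
  [6] 't' (letter)
  [7] 'a' (letter)
  [8] 'n' (letter)
  [9] 't' (letter)
Units from scan: 9
Sound units = 9 units


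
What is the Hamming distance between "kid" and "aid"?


Comparing character by character (same length = 3):
  Pos 0: 'k' vs 'a' !=
  Pos 1: 'i' vs 'i' =
  Pos 2: 'd' vs 'd' =
Hamming distance = 1


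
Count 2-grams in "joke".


Word: "joke" (length 4)
Number of 2-grams = length - 2 + 1 = 4 - 2 + 1
= 3


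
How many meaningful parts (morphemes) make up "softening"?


Word: "softening"
Morphemes: soft / -en / -ing
Each morpheme carries meaning
= 3 morphemes


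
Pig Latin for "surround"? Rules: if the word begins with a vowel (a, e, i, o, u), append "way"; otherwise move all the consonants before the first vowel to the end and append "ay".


Word: "surround"
Starts with consonant(s) → move to end, add 'ay'
Consonant cluster: "s"
Pig Latin = "urroundsay"


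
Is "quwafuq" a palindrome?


Word: "quwafuq"
Reversed: "qufawuq"
Forward == Backward? quwafuq != qufawuq
Palindrome = No


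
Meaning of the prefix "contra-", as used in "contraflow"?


Prefix: contra-
Example: contraflow (contra- + flow)
Meaning = against


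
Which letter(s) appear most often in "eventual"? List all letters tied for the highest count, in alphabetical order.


Word: "eventual"
Letter counts:
  'a': 1
  'e': 2
  'l': 1
  'n': 1
  't': 1
  'u': 1
  'v': 1
Maximum count = 2
Most frequent = 'e' (2 times each)


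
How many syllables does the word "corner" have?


Word: "corner"
Syllable breakdown: cor · ner
Counting: 2 parts
= 2 syllables


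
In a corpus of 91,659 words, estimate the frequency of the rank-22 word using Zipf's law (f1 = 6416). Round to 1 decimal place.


Zipf's law: f(r) = f(1) / r
f(1) = 6416
f(22) = 6416 / 22
= 291.6 occurrences


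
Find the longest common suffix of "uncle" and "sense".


Word 1: "uncle"
Word 2: "sense"
Comparing from end:
  Pos -1: 'e' == 'e'
  Pos -2: 'l' != 's' (stop)
LCS = "e" (length 1)


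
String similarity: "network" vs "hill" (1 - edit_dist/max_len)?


Word 1: "network" (length 7)
Word 2: "hill" (length 4)
One optimal edit sequence:
  1. delete 'n'  (+1)
  2. delete 'e'  (+1)
  3. delete 't'  (+1)
  4. substitute 'w' -> 'h'  (+1)
  5. substitute 'o' -> 'i'  (+1)
  6. substitute 'r' -> 'l'  (+1)
  7. substitute 'k' -> 'l'  (+1)
Edit distance = 7
Max length = max(7, 4) = 7
Similarity = 1 - 7/7
= 0.0000


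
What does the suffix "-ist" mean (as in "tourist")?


Suffix: -ist
Example: tourist (tour + -ist)
Meaning = one who practices


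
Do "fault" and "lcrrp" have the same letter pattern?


Pattern of "fault": [0, 1, 2, 3, 4]
Pattern of "lcrrp": [0, 1, 2, 2, 3]
Patterns do not match
Same pattern = No


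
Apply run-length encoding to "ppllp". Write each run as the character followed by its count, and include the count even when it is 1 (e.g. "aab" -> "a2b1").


String: "ppllp"
Scanning for consecutive runs:
  'p' x 2
  'l' x 2
  'p' x 1
RLE = "p2l2p1"


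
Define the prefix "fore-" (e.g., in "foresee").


Prefix: fore-
As in: foresee -> fore- + see
Meaning = before


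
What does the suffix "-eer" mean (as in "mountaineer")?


Suffix: -eer
Example: mountaineer (mountain + -eer)
Meaning = one who is concerned with


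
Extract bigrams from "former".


Word: "former" (length 6)
Number of bigrams = 6 - 2 + 1 = 5
  Position 0: "fo"
  Position 1: "or"
  Position 2: "rm"
  Position 3: "me"
  Position 4: "er"
Bigrams = "fo", "or", "rm", "me", "er"


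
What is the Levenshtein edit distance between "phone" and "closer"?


Word 1: "phone" (length 5)
Word 2: "closer" (length 6)
One optimal edit sequence (insert/delete/substitute each cost 1):
  1. substitute 'p' -> 'c'  (+1)
  2. substitute 'h' -> 'l'  (+1)
  3. keep 'o'
  4. substitute 'n' -> 's'  (+1)
  5. keep 'e'
  6. insert 'r'  (+1)
Total edit operations: 4
Edit distance = 4


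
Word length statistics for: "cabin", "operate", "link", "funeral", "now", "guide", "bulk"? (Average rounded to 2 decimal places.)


Lengths: "cabin"=5, "operate"=7, "link"=4, "funeral"=7, "now"=3, "guide"=5, "bulk"=4
Sum = 35, Count = 7
Average = 35/7 = 5.00
= avg=5.00, min=3, max=7


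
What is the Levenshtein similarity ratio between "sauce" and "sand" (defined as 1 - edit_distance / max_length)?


Word 1: "sauce" (length 5)
Word 2: "sand" (length 4)
One optimal edit sequence:
  1. keep 's'
  2. keep 'a'
  3. delete 'u'  (+1)
  4. substitute 'c' -> 'n'  (+1)
  5. substitute 'e' -> 'd'  (+1)
Edit distance = 3
Max length = max(5, 4) = 5
Similarity = 1 - 3/5
= 0.4000


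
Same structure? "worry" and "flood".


Pattern of "worry": [0, 1, 2, 2, 3]
Pattern of "flood": [0, 1, 2, 2, 3]
Patterns match
Same pattern = Yes


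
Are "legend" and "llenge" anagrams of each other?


Word 1: "legend" → sorted: deegln
Word 2: "llenge" → sorted: eeglln
Same letters? deegln != eeglln
Anagram = No


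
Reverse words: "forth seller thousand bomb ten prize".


Original: "forth seller thousand bomb ten prize"
Words (1..n): forth | seller | thousand | bomb | ten | prize
Reversed (n..1): prize | ten | bomb | thousand | seller | forth
Result = "prize ten bomb thousand seller forth"


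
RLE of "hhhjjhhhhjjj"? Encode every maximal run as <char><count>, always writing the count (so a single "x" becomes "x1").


String: "hhhjjhhhhjjj"
Scanning for consecutive runs:
  'h' x 3
  'j' x 2
  'h' x 4
  'j' x 3
RLE = "h3j2h4j3"


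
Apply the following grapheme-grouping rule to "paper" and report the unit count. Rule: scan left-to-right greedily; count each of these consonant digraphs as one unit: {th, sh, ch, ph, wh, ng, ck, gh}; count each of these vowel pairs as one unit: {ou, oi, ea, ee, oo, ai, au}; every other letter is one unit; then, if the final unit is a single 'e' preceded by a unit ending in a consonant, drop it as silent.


Word: "paper" (5 letters)
Left-to-right scan:
  [1] 'p' (letter)
  [2] 'a' (letter)
  [3] 'p' (letter)
  [4] 'e' (letter)
  [5] 'r' (letter)
Units from scan: 5
Sound units = 5 units


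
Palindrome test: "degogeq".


Word: "degogeq"
Reversed: "qegoged"
Forward == Backward? degogeq != qegoged
Palindrome = No


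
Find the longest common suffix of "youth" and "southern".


Word 1: "youth"
Word 2: "southern"
Comparing from end:
  Pos -1: 'h' != 'n' (stop)
LCS = "" (length 0)


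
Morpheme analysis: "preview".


Word: "preview"
Morphemes: pre- / view
Each morpheme carries meaning
= 2 morphemes


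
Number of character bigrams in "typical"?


Word: "typical" (length 7)
Number of 2-grams = length - 2 + 1 = 7 - 2 + 1
= 6


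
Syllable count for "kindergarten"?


Word: "kindergarten"
Syllable breakdown: kin | der | gar | ten
Counting: 4 parts
= 4 syllables


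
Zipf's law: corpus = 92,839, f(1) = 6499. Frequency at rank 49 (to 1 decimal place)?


Zipf's law: f(r) = f(1) / r
f(1) = 6499
f(49) = 6499 / 49
= 132.6 occurrences


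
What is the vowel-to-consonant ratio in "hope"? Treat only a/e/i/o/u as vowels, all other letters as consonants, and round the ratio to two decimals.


Word: "hope"
Vowels (a,e,i,o,u): 2
Consonants: 2
Ratio = 2/2
= 1.00


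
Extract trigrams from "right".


Word: "right" (length 5)
Number of trigrams = 5 - 3 + 1 = 3
  Position 0: "rig"
  Position 1: "igh"
  Position 2: "ght"
Trigrams = "rig", "igh", "ght"
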